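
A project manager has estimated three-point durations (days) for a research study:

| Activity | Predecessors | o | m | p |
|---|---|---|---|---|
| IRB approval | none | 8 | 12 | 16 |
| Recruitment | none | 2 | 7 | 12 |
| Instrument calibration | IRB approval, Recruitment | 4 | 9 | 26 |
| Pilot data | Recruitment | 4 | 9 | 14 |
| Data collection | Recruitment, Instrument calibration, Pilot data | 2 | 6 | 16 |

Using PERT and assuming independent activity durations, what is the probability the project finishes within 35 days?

0.864

te_IRB approval = (8 + 4·12 + 16)/6 = 72/6 = 12; σ²_IRB approval = ((16−8)/6)² = 1.778
te_Recruitment = (2 + 4·7 + 12)/6 = 42/6 = 7; σ²_Recruitment = ((12−2)/6)² = 2.778
te_Instrument calibration = (4 + 4·9 + 26)/6 = 66/6 = 11; σ²_Instrument calibration = ((26−4)/6)² = 13.444
te_Pilot data = (4 + 4·9 + 14)/6 = 54/6 = 9; σ²_Pilot data = ((14−4)/6)² = 2.778
te_Data collection = (2 + 4·6 + 16)/6 = 42/6 = 7; σ²_Data collection = ((16−2)/6)² = 5.444

Forward pass:
ES_IRB approval = 0; EF_IRB approval = 12
ES_Recruitment = 0; EF_Recruitment = 7
ES_Instrument calibration = max(EF_IRB approval=12, EF_Recruitment=7) = 12; EF_Instrument calibration = 12+11 = 23
ES_Pilot data = 7; EF_Pilot data = 7+9 = 16
ES_Data collection = max(EF_Recruitment=7, EF_Instrument calibration=23, EF_Pilot data=16) = 23; EF_Data collection = 23+7 = 30
Expected project duration μ = 30 days. Critical path: IRB approval → Instrument calibration → Data collection.

Variance along critical path = 1.778 + 13.444 + 5.444 = 20.667; σ = √20.667 = 4.546 days.
Z = (35 − 30) / 4.546 = 1.100
P(T ≤ 35) = Φ(1.100) ≈ 0.864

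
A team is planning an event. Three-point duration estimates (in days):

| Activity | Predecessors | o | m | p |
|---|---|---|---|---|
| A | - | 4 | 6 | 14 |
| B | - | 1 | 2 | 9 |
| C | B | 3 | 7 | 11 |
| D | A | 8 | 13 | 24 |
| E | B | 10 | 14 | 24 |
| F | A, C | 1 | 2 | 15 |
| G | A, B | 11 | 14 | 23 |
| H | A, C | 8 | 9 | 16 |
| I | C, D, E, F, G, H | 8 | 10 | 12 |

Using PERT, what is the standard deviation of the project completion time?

2.69 days

te_A = (4 + 4·6 + 14)/6 = 42/6 = 7; σ²_A = ((14−4)/6)² = 2.778
te_B = (1 + 4·2 + 9)/6 = 18/6 = 3; σ²_B = ((9−1)/6)² = 1.778
te_C = (3 + 4·7 + 11)/6 = 42/6 = 7; σ²_C = ((11−3)/6)² = 1.778
te_D = (8 + 4·13 + 24)/6 = 84/6 = 14; σ²_D = ((24−8)/6)² = 7.111
te_E = (10 + 4·14 + 24)/6 = 90/6 = 15; σ²_E = ((24−10)/6)² = 5.444
te_F = (1 + 4·2 + 15)/6 = 24/6 = 4; σ²_F = ((15−1)/6)² = 5.444
te_G = (11 + 4·14 + 23)/6 = 90/6 = 15; σ²_G = ((23−11)/6)² = 4.000
te_H = (8 + 4·9 + 16)/6 = 60/6 = 10; σ²_H = ((16−8)/6)² = 1.778
te_I = (8 + 4·10 + 12)/6 = 60/6 = 10; σ²_I = ((12−8)/6)² = 0.444

Forward pass:
ES_A = 0; EF_A = 7
ES_B = 0; EF_B = 3
ES_C = 3; EF_C = 3+7 = 10
ES_D = 7; EF_D = 7+14 = 21
ES_E = 3; EF_E = 3+15 = 18
ES_F = max(EF_A=7, EF_C=10) = 10; EF_F = 10+4 = 14
ES_G = max(EF_A=7, EF_B=3) = 7; EF_G = 7+15 = 22
ES_H = max(EF_A=7, EF_C=10) = 10; EF_H = 10+10 = 20
ES_I = max(EF_C=10, EF_D=21, EF_E=18, EF_F=14, EF_G=22, EF_H=20) = 22; EF_I = 22+10 = 32
Expected project duration μ = 32 days. Critical path: A → G → I.

Variance along critical path = 2.778 + 4.000 + 0.444 = 7.222
σ = √7.222 = 2.687 days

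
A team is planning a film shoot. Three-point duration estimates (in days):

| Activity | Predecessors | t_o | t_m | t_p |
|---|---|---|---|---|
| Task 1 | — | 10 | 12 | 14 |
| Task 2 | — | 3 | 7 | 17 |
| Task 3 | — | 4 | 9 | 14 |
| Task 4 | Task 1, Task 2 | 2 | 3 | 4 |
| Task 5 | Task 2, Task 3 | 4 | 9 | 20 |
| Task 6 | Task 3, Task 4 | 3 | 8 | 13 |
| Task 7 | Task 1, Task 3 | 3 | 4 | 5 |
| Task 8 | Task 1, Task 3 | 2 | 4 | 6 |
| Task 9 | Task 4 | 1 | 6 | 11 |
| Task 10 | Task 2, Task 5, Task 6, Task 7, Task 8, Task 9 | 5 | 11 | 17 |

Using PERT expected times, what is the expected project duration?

te_Task 1 = (10 + 4·12 + 14)/6 = 72/6 = 12
te_Task 2 = (3 + 4·7 + 17)/6 = 48/6 = 8
te_Task 3 = (4 + 4·9 + 14)/6 = 54/6 = 9
te_Task 4 = (2 + 4·3 + 4)/6 = 18/6 = 3
te_Task 5 = (4 + 4·9 + 20)/6 = 60/6 = 10
te_Task 6 = (3 + 4·8 + 13)/6 = 48/6 = 8
te_Task 7 = (3 + 4·4 + 5)/6 = 24/6 = 4
te_Task 8 = (2 + 4·4 + 6)/6 = 24/6 = 4
te_Task 9 = (1 + 4·6 + 11)/6 = 36/6 = 6
te_Task 10 = (5 + 4·11 + 17)/6 = 66/6 = 11

Forward pass:
ES_Task 1 = 0; EF_Task 1 = 12
ES_Task 2 = 0; EF_Task 2 = 8
ES_Task 3 = 0; EF_Task 3 = 9
ES_Task 4 = max(EF_Task 1=12, EF_Task 2=8) = 12; EF_Task 4 = 12+3 = 15
ES_Task 5 = max(EF_Task 2=8, EF_Task 3=9) = 9; EF_Task 5 = 9+10 = 19
ES_Task 6 = max(EF_Task 3=9, EF_Task 4=15) = 15; EF_Task 6 = 15+8 = 23
ES_Task 7 = max(EF_Task 1=12, EF_Task 3=9) = 12; EF_Task 7 = 12+4 = 16
ES_Task 8 = max(EF_Task 1=12, EF_Task 3=9) = 12; EF_Task 8 = 12+4 = 16
ES_Task 9 = 15; EF_Task 9 = 15+6 = 21
ES_Task 10 = max(EF_Task 2=8, EF_Task 5=19, EF_Task 6=23, EF_Task 7=16, EF_Task 8=16, EF_Task 9=21) = 23; EF_Task 10 = 23+11 = 34
Expected project duration μ = 34 days. Critical path: Task 1 → Task 4 → Task 6 → Task 10.

34 days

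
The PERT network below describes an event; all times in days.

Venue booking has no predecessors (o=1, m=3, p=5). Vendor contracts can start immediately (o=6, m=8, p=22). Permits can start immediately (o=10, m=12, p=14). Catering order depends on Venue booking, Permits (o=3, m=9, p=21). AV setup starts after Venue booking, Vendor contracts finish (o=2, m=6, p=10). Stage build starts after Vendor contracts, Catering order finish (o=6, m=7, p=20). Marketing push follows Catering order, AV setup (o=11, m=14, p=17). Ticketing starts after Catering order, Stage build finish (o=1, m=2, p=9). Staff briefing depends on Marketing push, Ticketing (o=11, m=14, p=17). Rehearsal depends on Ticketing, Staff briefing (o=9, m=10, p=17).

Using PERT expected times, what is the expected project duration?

te_Venue booking = (1 + 4·3 + 5)/6 = 18/6 = 3
te_Vendor contracts = (6 + 4·8 + 22)/6 = 60/6 = 10
te_Permits = (10 + 4·12 + 14)/6 = 72/6 = 12
te_Catering order = (3 + 4·9 + 21)/6 = 60/6 = 10
te_AV setup = (2 + 4·6 + 10)/6 = 36/6 = 6
te_Stage build = (6 + 4·7 + 20)/6 = 54/6 = 9
te_Marketing push = (11 + 4·14 + 17)/6 = 84/6 = 14
te_Ticketing = (1 + 4·2 + 9)/6 = 18/6 = 3
te_Staff briefing = (11 + 4·14 + 17)/6 = 84/6 = 14
te_Rehearsal = (9 + 4·10 + 17)/6 = 66/6 = 11

Forward pass:
ES_Venue booking = 0; EF_Venue booking = 3
ES_Vendor contracts = 0; EF_Vendor contracts = 10
ES_Permits = 0; EF_Permits = 12
ES_Catering order = max(EF_Venue booking=3, EF_Permits=12) = 12; EF_Catering order = 12+10 = 22
ES_AV setup = max(EF_Venue booking=3, EF_Vendor contracts=10) = 10; EF_AV setup = 10+6 = 16
ES_Stage build = max(EF_Vendor contracts=10, EF_Catering order=22) = 22; EF_Stage build = 22+9 = 31
ES_Marketing push = max(EF_Catering order=22, EF_AV setup=16) = 22; EF_Marketing push = 22+14 = 36
ES_Ticketing = max(EF_Catering order=22, EF_Stage build=31) = 31; EF_Ticketing = 31+3 = 34
ES_Staff briefing = max(EF_Marketing push=36, EF_Ticketing=34) = 36; EF_Staff briefing = 36+14 = 50
ES_Rehearsal = max(EF_Ticketing=34, EF_Staff briefing=50) = 50; EF_Rehearsal = 50+11 = 61
Expected project duration μ = 61 days. Critical path: Permits → Catering order → Marketing push → Staff briefing → Rehearsal.

61 days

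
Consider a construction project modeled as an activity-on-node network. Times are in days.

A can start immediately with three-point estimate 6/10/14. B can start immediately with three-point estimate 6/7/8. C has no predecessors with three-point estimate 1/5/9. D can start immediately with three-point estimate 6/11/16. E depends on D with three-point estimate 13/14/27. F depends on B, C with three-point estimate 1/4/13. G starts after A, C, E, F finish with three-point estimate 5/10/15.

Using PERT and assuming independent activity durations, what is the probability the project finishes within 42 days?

te_A = (6 + 4·10 + 14)/6 = 60/6 = 10; σ²_A = ((14−6)/6)² = 1.778
te_B = (6 + 4·7 + 8)/6 = 42/6 = 7; σ²_B = ((8−6)/6)² = 0.111
te_C = (1 + 4·5 + 9)/6 = 30/6 = 5; σ²_C = ((9−1)/6)² = 1.778
te_D = (6 + 4·11 + 16)/6 = 66/6 = 11; σ²_D = ((16−6)/6)² = 2.778
te_E = (13 + 4·14 + 27)/6 = 96/6 = 16; σ²_E = ((27−13)/6)² = 5.444
te_F = (1 + 4·4 + 13)/6 = 30/6 = 5; σ²_F = ((13−1)/6)² = 4.000
te_G = (5 + 4·10 + 15)/6 = 60/6 = 10; σ²_G = ((15−5)/6)² = 2.778

Forward pass:
ES_A = 0; EF_A = 10
ES_B = 0; EF_B = 7
ES_C = 0; EF_C = 5
ES_D = 0; EF_D = 11
ES_E = 11; EF_E = 11+16 = 27
ES_F = max(EF_B=7, EF_C=5) = 7; EF_F = 7+5 = 12
ES_G = max(EF_A=10, EF_C=5, EF_E=27, EF_F=12) = 27; EF_G = 27+10 = 37
Expected project duration μ = 37 days. Critical path: D → E → G.

Variance along critical path = 2.778 + 5.444 + 2.778 = 11.000; σ = √11.000 = 3.317 days.
Z = (42 − 37) / 3.317 = 1.508
P(T ≤ 42) = Φ(1.508) ≈ 0.934

0.934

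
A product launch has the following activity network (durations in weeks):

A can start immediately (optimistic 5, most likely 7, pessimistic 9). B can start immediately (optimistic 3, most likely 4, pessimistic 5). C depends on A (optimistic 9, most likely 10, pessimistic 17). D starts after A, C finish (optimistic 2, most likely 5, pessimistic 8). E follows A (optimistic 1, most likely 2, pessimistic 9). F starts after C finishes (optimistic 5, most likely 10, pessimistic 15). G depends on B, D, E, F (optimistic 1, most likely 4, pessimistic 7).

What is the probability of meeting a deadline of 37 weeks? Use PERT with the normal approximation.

te_A = (5 + 4·7 + 9)/6 = 42/6 = 7; σ²_A = ((9−5)/6)² = 0.444
te_B = (3 + 4·4 + 5)/6 = 24/6 = 4; σ²_B = ((5−3)/6)² = 0.111
te_C = (9 + 4·10 + 17)/6 = 66/6 = 11; σ²_C = ((17−9)/6)² = 1.778
te_D = (2 + 4·5 + 8)/6 = 30/6 = 5; σ²_D = ((8−2)/6)² = 1.000
te_E = (1 + 4·2 + 9)/6 = 18/6 = 3; σ²_E = ((9−1)/6)² = 1.778
te_F = (5 + 4·10 + 15)/6 = 60/6 = 10; σ²_F = ((15−5)/6)² = 2.778
te_G = (1 + 4·4 + 7)/6 = 24/6 = 4; σ²_G = ((7−1)/6)² = 1.000

Forward pass:
ES_A = 0; EF_A = 7
ES_B = 0; EF_B = 4
ES_C = 7; EF_C = 7+11 = 18
ES_D = max(EF_A=7, EF_C=18) = 18; EF_D = 18+5 = 23
ES_E = 7; EF_E = 7+3 = 10
ES_F = 18; EF_F = 18+10 = 28
ES_G = max(EF_B=4, EF_D=23, EF_E=10, EF_F=28) = 28; EF_G = 28+4 = 32
Expected project duration μ = 32 weeks. Critical path: A → C → F → G.

Variance along critical path = 0.444 + 1.778 + 2.778 + 1.000 = 6.000; σ = √6.000 = 2.449 weeks.
Z = (37 − 32) / 2.449 = 2.041
P(T ≤ 37) = Φ(2.041) ≈ 0.979

0.979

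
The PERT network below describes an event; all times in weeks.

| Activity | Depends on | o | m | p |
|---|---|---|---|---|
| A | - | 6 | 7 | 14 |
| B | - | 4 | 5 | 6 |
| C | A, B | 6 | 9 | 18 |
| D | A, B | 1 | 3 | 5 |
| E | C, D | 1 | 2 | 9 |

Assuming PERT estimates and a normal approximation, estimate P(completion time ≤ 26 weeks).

0.966

te_A = (6 + 4·7 + 14)/6 = 48/6 = 8; σ²_A = ((14−6)/6)² = 1.778
te_B = (4 + 4·5 + 6)/6 = 30/6 = 5; σ²_B = ((6−4)/6)² = 0.111
te_C = (6 + 4·9 + 18)/6 = 60/6 = 10; σ²_C = ((18−6)/6)² = 4.000
te_D = (1 + 4·3 + 5)/6 = 18/6 = 3; σ²_D = ((5−1)/6)² = 0.444
te_E = (1 + 4·2 + 9)/6 = 18/6 = 3; σ²_E = ((9−1)/6)² = 1.778

Forward pass:
ES_A = 0; EF_A = 8
ES_B = 0; EF_B = 5
ES_C = max(EF_A=8, EF_B=5) = 8; EF_C = 8+10 = 18
ES_D = max(EF_A=8, EF_B=5) = 8; EF_D = 8+3 = 11
ES_E = max(EF_C=18, EF_D=11) = 18; EF_E = 18+3 = 21
Expected project duration μ = 21 weeks. Critical path: A → C → E.

Variance along critical path = 1.778 + 4.000 + 1.778 = 7.556; σ = √7.556 = 2.749 weeks.
Z = (26 − 21) / 2.749 = 1.819
P(T ≤ 26) = Φ(1.819) ≈ 0.966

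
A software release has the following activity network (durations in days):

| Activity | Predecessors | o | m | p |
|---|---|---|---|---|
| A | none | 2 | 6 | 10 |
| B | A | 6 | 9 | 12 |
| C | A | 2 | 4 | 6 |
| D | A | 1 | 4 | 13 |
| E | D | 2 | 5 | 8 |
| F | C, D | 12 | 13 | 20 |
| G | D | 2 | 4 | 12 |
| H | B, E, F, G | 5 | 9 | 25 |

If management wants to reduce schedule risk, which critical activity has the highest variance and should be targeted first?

te_A = (2 + 4·6 + 10)/6 = 36/6 = 6; σ²_A = ((10−2)/6)² = 1.778
te_B = (6 + 4·9 + 12)/6 = 54/6 = 9; σ²_B = ((12−6)/6)² = 1.000
te_C = (2 + 4·4 + 6)/6 = 24/6 = 4; σ²_C = ((6−2)/6)² = 0.444
te_D = (1 + 4·4 + 13)/6 = 30/6 = 5; σ²_D = ((13−1)/6)² = 4.000
te_E = (2 + 4·5 + 8)/6 = 30/6 = 5; σ²_E = ((8−2)/6)² = 1.000
te_F = (12 + 4·13 + 20)/6 = 84/6 = 14; σ²_F = ((20−12)/6)² = 1.778
te_G = (2 + 4·4 + 12)/6 = 30/6 = 5; σ²_G = ((12−2)/6)² = 2.778
te_H = (5 + 4·9 + 25)/6 = 66/6 = 11; σ²_H = ((25−5)/6)² = 11.111

Forward pass:
ES_A = 0; EF_A = 6
ES_B = 6; EF_B = 6+9 = 15
ES_C = 6; EF_C = 6+4 = 10
ES_D = 6; EF_D = 6+5 = 11
ES_E = 11; EF_E = 11+5 = 16
ES_F = max(EF_C=10, EF_D=11) = 11; EF_F = 11+14 = 25
ES_G = 11; EF_G = 11+5 = 16
ES_H = max(EF_B=15, EF_E=16, EF_F=25, EF_G=16) = 25; EF_H = 25+11 = 36
Expected project duration μ = 36 days. Critical path: A → D → F → H.

Variances on critical path: σ²_A=1.778, σ²_D=4.000, σ²_F=1.778, σ²_H=11.111.
Largest is σ²_H = 11.111.

H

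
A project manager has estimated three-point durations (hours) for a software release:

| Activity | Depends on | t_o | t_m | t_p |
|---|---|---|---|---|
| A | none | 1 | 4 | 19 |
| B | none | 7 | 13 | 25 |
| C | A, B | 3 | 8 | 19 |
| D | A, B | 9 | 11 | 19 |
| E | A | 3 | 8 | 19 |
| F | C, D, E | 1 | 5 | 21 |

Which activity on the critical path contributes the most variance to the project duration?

te_A = (1 + 4·4 + 19)/6 = 36/6 = 6; σ²_A = ((19−1)/6)² = 9.000
te_B = (7 + 4·13 + 25)/6 = 84/6 = 14; σ²_B = ((25−7)/6)² = 9.000
te_C = (3 + 4·8 + 19)/6 = 54/6 = 9; σ²_C = ((19−3)/6)² = 7.111
te_D = (9 + 4·11 + 19)/6 = 72/6 = 12; σ²_D = ((19−9)/6)² = 2.778
te_E = (3 + 4·8 + 19)/6 = 54/6 = 9; σ²_E = ((19−3)/6)² = 7.111
te_F = (1 + 4·5 + 21)/6 = 42/6 = 7; σ²_F = ((21−1)/6)² = 11.111

Forward pass:
ES_A = 0; EF_A = 6
ES_B = 0; EF_B = 14
ES_C = max(EF_A=6, EF_B=14) = 14; EF_C = 14+9 = 23
ES_D = max(EF_A=6, EF_B=14) = 14; EF_D = 14+12 = 26
ES_E = 6; EF_E = 6+9 = 15
ES_F = max(EF_C=23, EF_D=26, EF_E=15) = 26; EF_F = 26+7 = 33
Expected project duration μ = 33 hours. Critical path: B → D → F.

Variances on critical path: σ²_B=9.000, σ²_D=2.778, σ²_F=11.111.
Largest is σ²_F = 11.111.

F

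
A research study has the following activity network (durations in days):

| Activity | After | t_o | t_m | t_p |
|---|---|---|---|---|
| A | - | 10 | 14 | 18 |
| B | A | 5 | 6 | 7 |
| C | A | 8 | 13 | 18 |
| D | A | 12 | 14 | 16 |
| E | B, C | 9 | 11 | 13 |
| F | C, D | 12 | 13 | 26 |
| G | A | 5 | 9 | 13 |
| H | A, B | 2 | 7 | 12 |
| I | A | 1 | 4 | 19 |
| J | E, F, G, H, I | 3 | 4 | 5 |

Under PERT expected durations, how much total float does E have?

5 days

te_A = (10 + 4·14 + 18)/6 = 84/6 = 14
te_B = (5 + 4·6 + 7)/6 = 36/6 = 6
te_C = (8 + 4·13 + 18)/6 = 78/6 = 13
te_D = (12 + 4·14 + 16)/6 = 84/6 = 14
te_E = (9 + 4·11 + 13)/6 = 66/6 = 11
te_F = (12 + 4·13 + 26)/6 = 90/6 = 15
te_G = (5 + 4·9 + 13)/6 = 54/6 = 9
te_H = (2 + 4·7 + 12)/6 = 42/6 = 7
te_I = (1 + 4·4 + 19)/6 = 36/6 = 6
te_J = (3 + 4·4 + 5)/6 = 24/6 = 4

Forward pass:
ES_A = 0; EF_A = 14
ES_B = 14; EF_B = 14+6 = 20
ES_C = 14; EF_C = 14+13 = 27
ES_D = 14; EF_D = 14+14 = 28
ES_E = max(EF_B=20, EF_C=27) = 27; EF_E = 27+11 = 38
ES_F = max(EF_C=27, EF_D=28) = 28; EF_F = 28+15 = 43
ES_G = 14; EF_G = 14+9 = 23
ES_H = max(EF_A=14, EF_B=20) = 20; EF_H = 20+7 = 27
ES_I = 14; EF_I = 14+6 = 20
ES_J = max(EF_E=38, EF_F=43, EF_G=23, EF_H=27, EF_I=20) = 43; EF_J = 43+4 = 47
Expected project duration μ = 47 days. Critical path: A → D → F → J.

Backward pass:
LF_J = 47; LS_J = 47−4 = 43
LF_I = LS_J = 43; LS_I = 43−6 = 37
LF_H = LS_J = 43; LS_H = 43−7 = 36
LF_G = LS_J = 43; LS_G = 43−9 = 34
LF_F = LS_J = 43; LS_F = 43−15 = 28
LF_E = LS_J = 43; LS_E = 43−11 = 32
LF_D = LS_F = 28; LS_D = 28−14 = 14
LF_C = min(LS_E=32, LS_F=28) = 28; LS_C = 28−13 = 15
LF_B = min(LS_E=32, LS_H=36) = 32; LS_B = 32−6 = 26
LF_A = min(LS_B=26, LS_C=15, LS_D=14, LS_G=34, LS_H=36, LS_I=37) = 14; LS_A = 14−14 = 0
Slack_E = LS_E − ES_E = 32 − 27 = 5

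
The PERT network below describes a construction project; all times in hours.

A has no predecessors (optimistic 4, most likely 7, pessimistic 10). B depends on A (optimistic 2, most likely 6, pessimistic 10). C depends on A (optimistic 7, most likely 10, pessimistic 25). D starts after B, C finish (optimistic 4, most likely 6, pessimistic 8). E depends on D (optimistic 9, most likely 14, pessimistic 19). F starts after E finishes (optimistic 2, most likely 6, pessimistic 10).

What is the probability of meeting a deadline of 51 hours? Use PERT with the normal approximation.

te_A = (4 + 4·7 + 10)/6 = 42/6 = 7; σ²_A = ((10−4)/6)² = 1.000
te_B = (2 + 4·6 + 10)/6 = 36/6 = 6; σ²_B = ((10−2)/6)² = 1.778
te_C = (7 + 4·10 + 25)/6 = 72/6 = 12; σ²_C = ((25−7)/6)² = 9.000
te_D = (4 + 4·6 + 8)/6 = 36/6 = 6; σ²_D = ((8−4)/6)² = 0.444
te_E = (9 + 4·14 + 19)/6 = 84/6 = 14; σ²_E = ((19−9)/6)² = 2.778
te_F = (2 + 4·6 + 10)/6 = 36/6 = 6; σ²_F = ((10−2)/6)² = 1.778

Forward pass:
ES_A = 0; EF_A = 7
ES_B = 7; EF_B = 7+6 = 13
ES_C = 7; EF_C = 7+12 = 19
ES_D = max(EF_B=13, EF_C=19) = 19; EF_D = 19+6 = 25
ES_E = 25; EF_E = 25+14 = 39
ES_F = 39; EF_F = 39+6 = 45
Expected project duration μ = 45 hours. Critical path: A → C → D → E → F.

Variance along critical path = 1.000 + 9.000 + 0.444 + 2.778 + 1.778 = 15.000; σ = √15.000 = 3.873 hours.
Z = (51 − 45) / 3.873 = 1.549
P(T ≤ 51) = Φ(1.549) ≈ 0.939

0.939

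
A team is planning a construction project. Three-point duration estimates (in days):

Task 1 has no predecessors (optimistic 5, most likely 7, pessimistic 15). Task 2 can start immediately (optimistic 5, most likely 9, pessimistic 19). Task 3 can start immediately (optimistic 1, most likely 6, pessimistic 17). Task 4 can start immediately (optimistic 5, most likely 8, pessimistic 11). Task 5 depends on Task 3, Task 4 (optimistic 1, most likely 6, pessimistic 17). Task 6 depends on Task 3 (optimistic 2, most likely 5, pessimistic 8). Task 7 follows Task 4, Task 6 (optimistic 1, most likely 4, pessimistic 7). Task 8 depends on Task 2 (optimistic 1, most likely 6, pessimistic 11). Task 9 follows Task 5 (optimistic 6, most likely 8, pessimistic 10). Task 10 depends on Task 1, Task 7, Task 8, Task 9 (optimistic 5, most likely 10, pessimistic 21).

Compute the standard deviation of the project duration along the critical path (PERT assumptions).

te_Task 1 = (5 + 4·7 + 15)/6 = 48/6 = 8; σ²_Task 1 = ((15−5)/6)² = 2.778
te_Task 2 = (5 + 4·9 + 19)/6 = 60/6 = 10; σ²_Task 2 = ((19−5)/6)² = 5.444
te_Task 3 = (1 + 4·6 + 17)/6 = 42/6 = 7; σ²_Task 3 = ((17−1)/6)² = 7.111
te_Task 4 = (5 + 4·8 + 11)/6 = 48/6 = 8; σ²_Task 4 = ((11−5)/6)² = 1.000
te_Task 5 = (1 + 4·6 + 17)/6 = 42/6 = 7; σ²_Task 5 = ((17−1)/6)² = 7.111
te_Task 6 = (2 + 4·5 + 8)/6 = 30/6 = 5; σ²_Task 6 = ((8−2)/6)² = 1.000
te_Task 7 = (1 + 4·4 + 7)/6 = 24/6 = 4; σ²_Task 7 = ((7−1)/6)² = 1.000
te_Task 8 = (1 + 4·6 + 11)/6 = 36/6 = 6; σ²_Task 8 = ((11−1)/6)² = 2.778
te_Task 9 = (6 + 4·8 + 10)/6 = 48/6 = 8; σ²_Task 9 = ((10−6)/6)² = 0.444
te_Task 10 = (5 + 4·10 + 21)/6 = 66/6 = 11; σ²_Task 10 = ((21−5)/6)² = 7.111

Forward pass:
ES_Task 1 = 0; EF_Task 1 = 8
ES_Task 2 = 0; EF_Task 2 = 10
ES_Task 3 = 0; EF_Task 3 = 7
ES_Task 4 = 0; EF_Task 4 = 8
ES_Task 5 = max(EF_Task 3=7, EF_Task 4=8) = 8; EF_Task 5 = 8+7 = 15
ES_Task 6 = 7; EF_Task 6 = 7+5 = 12
ES_Task 7 = max(EF_Task 4=8, EF_Task 6=12) = 12; EF_Task 7 = 12+4 = 16
ES_Task 8 = 10; EF_Task 8 = 10+6 = 16
ES_Task 9 = 15; EF_Task 9 = 15+8 = 23
ES_Task 10 = max(EF_Task 1=8, EF_Task 7=16, EF_Task 8=16, EF_Task 9=23) = 23; EF_Task 10 = 23+11 = 34
Expected project duration μ = 34 days. Critical path: Task 4 → Task 5 → Task 9 → Task 10.

Variance along critical path = 1.000 + 7.111 + 0.444 + 7.111 = 15.667
σ = √15.667 = 3.958 days

3.96 days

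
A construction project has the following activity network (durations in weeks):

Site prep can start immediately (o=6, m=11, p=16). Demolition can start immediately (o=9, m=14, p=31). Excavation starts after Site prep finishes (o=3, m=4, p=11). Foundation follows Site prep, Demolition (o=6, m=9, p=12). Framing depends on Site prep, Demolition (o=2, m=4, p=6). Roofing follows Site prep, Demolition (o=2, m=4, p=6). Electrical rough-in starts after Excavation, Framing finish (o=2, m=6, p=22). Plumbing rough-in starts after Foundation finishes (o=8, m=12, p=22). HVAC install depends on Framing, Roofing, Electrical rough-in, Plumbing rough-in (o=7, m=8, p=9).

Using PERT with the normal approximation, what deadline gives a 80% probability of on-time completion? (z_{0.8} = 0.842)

49.8 weeks

te_Site prep = (6 + 4·11 + 16)/6 = 66/6 = 11; σ²_Site prep = ((16−6)/6)² = 2.778
te_Demolition = (9 + 4·14 + 31)/6 = 96/6 = 16; σ²_Demolition = ((31−9)/6)² = 13.444
te_Excavation = (3 + 4·4 + 11)/6 = 30/6 = 5; σ²_Excavation = ((11−3)/6)² = 1.778
te_Foundation = (6 + 4·9 + 12)/6 = 54/6 = 9; σ²_Foundation = ((12−6)/6)² = 1.000
te_Framing = (2 + 4·4 + 6)/6 = 24/6 = 4; σ²_Framing = ((6−2)/6)² = 0.444
te_Roofing = (2 + 4·4 + 6)/6 = 24/6 = 4; σ²_Roofing = ((6−2)/6)² = 0.444
te_Electrical rough-in = (2 + 4·6 + 22)/6 = 48/6 = 8; σ²_Electrical rough-in = ((22−2)/6)² = 11.111
te_Plumbing rough-in = (8 + 4·12 + 22)/6 = 78/6 = 13; σ²_Plumbing rough-in = ((22−8)/6)² = 5.444
te_HVAC install = (7 + 4·8 + 9)/6 = 48/6 = 8; σ²_HVAC install = ((9−7)/6)² = 0.111

Forward pass:
ES_Site prep = 0; EF_Site prep = 11
ES_Demolition = 0; EF_Demolition = 16
ES_Excavation = 11; EF_Excavation = 11+5 = 16
ES_Foundation = max(EF_Site prep=11, EF_Demolition=16) = 16; EF_Foundation = 16+9 = 25
ES_Framing = max(EF_Site prep=11, EF_Demolition=16) = 16; EF_Framing = 16+4 = 20
ES_Roofing = max(EF_Site prep=11, EF_Demolition=16) = 16; EF_Roofing = 16+4 = 20
ES_Electrical rough-in = max(EF_Excavation=16, EF_Framing=20) = 20; EF_Electrical rough-in = 20+8 = 28
ES_Plumbing rough-in = 25; EF_Plumbing rough-in = 25+13 = 38
ES_HVAC install = max(EF_Framing=20, EF_Roofing=20, EF_Electrical rough-in=28, EF_Plumbing rough-in=38) = 38; EF_HVAC install = 38+8 = 46
Expected project duration μ = 46 weeks. Critical path: Demolition → Foundation → Plumbing rough-in → HVAC install.

Variance along critical path = 13.444 + 1.000 + 5.444 + 0.111 = 20.000; σ = 4.472 weeks.
D = μ + z·σ = 46 + 0.842·4.472 = 49.8 weeks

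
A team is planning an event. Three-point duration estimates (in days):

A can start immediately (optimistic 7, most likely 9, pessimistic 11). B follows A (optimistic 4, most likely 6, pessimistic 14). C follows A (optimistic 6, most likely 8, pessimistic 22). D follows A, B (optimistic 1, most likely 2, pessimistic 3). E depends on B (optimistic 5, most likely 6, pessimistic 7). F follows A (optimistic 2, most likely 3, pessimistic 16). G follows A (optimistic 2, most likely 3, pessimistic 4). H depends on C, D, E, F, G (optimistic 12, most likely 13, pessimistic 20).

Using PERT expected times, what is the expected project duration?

te_A = (7 + 4·9 + 11)/6 = 54/6 = 9
te_B = (4 + 4·6 + 14)/6 = 42/6 = 7
te_C = (6 + 4·8 + 22)/6 = 60/6 = 10
te_D = (1 + 4·2 + 3)/6 = 12/6 = 2
te_E = (5 + 4·6 + 7)/6 = 36/6 = 6
te_F = (2 + 4·3 + 16)/6 = 30/6 = 5
te_G = (2 + 4·3 + 4)/6 = 18/6 = 3
te_H = (12 + 4·13 + 20)/6 = 84/6 = 14

Forward pass:
ES_A = 0; EF_A = 9
ES_B = 9; EF_B = 9+7 = 16
ES_C = 9; EF_C = 9+10 = 19
ES_D = max(EF_A=9, EF_B=16) = 16; EF_D = 16+2 = 18
ES_E = 16; EF_E = 16+6 = 22
ES_F = 9; EF_F = 9+5 = 14
ES_G = 9; EF_G = 9+3 = 12
ES_H = max(EF_C=19, EF_D=18, EF_E=22, EF_F=14, EF_G=12) = 22; EF_H = 22+14 = 36
Expected project duration μ = 36 days. Critical path: A → B → E → H.

36 days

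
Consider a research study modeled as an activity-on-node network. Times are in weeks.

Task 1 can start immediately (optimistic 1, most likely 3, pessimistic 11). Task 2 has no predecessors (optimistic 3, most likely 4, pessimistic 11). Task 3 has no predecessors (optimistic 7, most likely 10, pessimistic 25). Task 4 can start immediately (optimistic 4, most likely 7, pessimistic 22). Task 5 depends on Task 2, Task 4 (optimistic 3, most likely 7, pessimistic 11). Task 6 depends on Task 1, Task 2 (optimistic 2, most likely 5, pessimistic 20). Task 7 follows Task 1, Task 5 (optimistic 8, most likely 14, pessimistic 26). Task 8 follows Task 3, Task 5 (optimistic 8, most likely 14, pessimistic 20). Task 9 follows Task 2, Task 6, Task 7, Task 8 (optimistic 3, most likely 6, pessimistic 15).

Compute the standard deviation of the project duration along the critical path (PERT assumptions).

4.88 weeks

te_Task 1 = (1 + 4·3 + 11)/6 = 24/6 = 4; σ²_Task 1 = ((11−1)/6)² = 2.778
te_Task 2 = (3 + 4·4 + 11)/6 = 30/6 = 5; σ²_Task 2 = ((11−3)/6)² = 1.778
te_Task 3 = (7 + 4·10 + 25)/6 = 72/6 = 12; σ²_Task 3 = ((25−7)/6)² = 9.000
te_Task 4 = (4 + 4·7 + 22)/6 = 54/6 = 9; σ²_Task 4 = ((22−4)/6)² = 9.000
te_Task 5 = (3 + 4·7 + 11)/6 = 42/6 = 7; σ²_Task 5 = ((11−3)/6)² = 1.778
te_Task 6 = (2 + 4·5 + 20)/6 = 42/6 = 7; σ²_Task 6 = ((20−2)/6)² = 9.000
te_Task 7 = (8 + 4·14 + 26)/6 = 90/6 = 15; σ²_Task 7 = ((26−8)/6)² = 9.000
te_Task 8 = (8 + 4·14 + 20)/6 = 84/6 = 14; σ²_Task 8 = ((20−8)/6)² = 4.000
te_Task 9 = (3 + 4·6 + 15)/6 = 42/6 = 7; σ²_Task 9 = ((15−3)/6)² = 4.000

Forward pass:
ES_Task 1 = 0; EF_Task 1 = 4
ES_Task 2 = 0; EF_Task 2 = 5
ES_Task 3 = 0; EF_Task 3 = 12
ES_Task 4 = 0; EF_Task 4 = 9
ES_Task 5 = max(EF_Task 2=5, EF_Task 4=9) = 9; EF_Task 5 = 9+7 = 16
ES_Task 6 = max(EF_Task 1=4, EF_Task 2=5) = 5; EF_Task 6 = 5+7 = 12
ES_Task 7 = max(EF_Task 1=4, EF_Task 5=16) = 16; EF_Task 7 = 16+15 = 31
ES_Task 8 = max(EF_Task 3=12, EF_Task 5=16) = 16; EF_Task 8 = 16+14 = 30
ES_Task 9 = max(EF_Task 2=5, EF_Task 6=12, EF_Task 7=31, EF_Task 8=30) = 31; EF_Task 9 = 31+7 = 38
Expected project duration μ = 38 weeks. Critical path: Task 4 → Task 5 → Task 7 → Task 9.

Variance along critical path = 9.000 + 1.778 + 9.000 + 4.000 = 23.778
σ = √23.778 = 4.876 weeks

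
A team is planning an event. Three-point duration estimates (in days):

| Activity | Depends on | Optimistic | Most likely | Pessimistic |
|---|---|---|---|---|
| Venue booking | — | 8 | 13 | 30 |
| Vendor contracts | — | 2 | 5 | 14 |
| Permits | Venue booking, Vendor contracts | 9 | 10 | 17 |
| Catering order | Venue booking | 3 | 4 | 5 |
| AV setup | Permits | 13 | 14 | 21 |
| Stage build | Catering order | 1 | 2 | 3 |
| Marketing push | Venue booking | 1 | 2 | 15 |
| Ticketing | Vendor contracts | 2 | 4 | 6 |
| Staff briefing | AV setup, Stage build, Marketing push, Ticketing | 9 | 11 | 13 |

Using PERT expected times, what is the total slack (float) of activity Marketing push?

22 days

te_Venue booking = (8 + 4·13 + 30)/6 = 90/6 = 15
te_Vendor contracts = (2 + 4·5 + 14)/6 = 36/6 = 6
te_Permits = (9 + 4·10 + 17)/6 = 66/6 = 11
te_Catering order = (3 + 4·4 + 5)/6 = 24/6 = 4
te_AV setup = (13 + 4·14 + 21)/6 = 90/6 = 15
te_Stage build = (1 + 4·2 + 3)/6 = 12/6 = 2
te_Marketing push = (1 + 4·2 + 15)/6 = 24/6 = 4
te_Ticketing = (2 + 4·4 + 6)/6 = 24/6 = 4
te_Staff briefing = (9 + 4·11 + 13)/6 = 66/6 = 11

Forward pass:
ES_Venue booking = 0; EF_Venue booking = 15
ES_Vendor contracts = 0; EF_Vendor contracts = 6
ES_Permits = max(EF_Venue booking=15, EF_Vendor contracts=6) = 15; EF_Permits = 15+11 = 26
ES_Catering order = 15; EF_Catering order = 15+4 = 19
ES_AV setup = 26; EF_AV setup = 26+15 = 41
ES_Stage build = 19; EF_Stage build = 19+2 = 21
ES_Marketing push = 15; EF_Marketing push = 15+4 = 19
ES_Ticketing = 6; EF_Ticketing = 6+4 = 10
ES_Staff briefing = max(EF_AV setup=41, EF_Stage build=21, EF_Marketing push=19, EF_Ticketing=10) = 41; EF_Staff briefing = 41+11 = 52
Expected project duration μ = 52 days. Critical path: Venue booking → Permits → AV setup → Staff briefing.

Backward pass:
LF_Staff briefing = 52; LS_Staff briefing = 52−11 = 41
LF_Ticketing = LS_Staff briefing = 41; LS_Ticketing = 41−4 = 37
LF_Marketing push = LS_Staff briefing = 41; LS_Marketing push = 41−4 = 37
LF_Stage build = LS_Staff briefing = 41; LS_Stage build = 41−2 = 39
LF_AV setup = LS_Staff briefing = 41; LS_AV setup = 41−15 = 26
LF_Catering order = LS_Stage build = 39; LS_Catering order = 39−4 = 35
LF_Permits = LS_AV setup = 26; LS_Permits = 26−11 = 15
LF_Vendor contracts = min(LS_Permits=15, LS_Ticketing=37) = 15; LS_Vendor contracts = 15−6 = 9
LF_Venue booking = min(LS_Permits=15, LS_Catering order=35, LS_Marketing push=37) = 15; LS_Venue booking = 15−15 = 0
Slack_Marketing push = LS_Marketing push − ES_Marketing push = 37 − 15 = 22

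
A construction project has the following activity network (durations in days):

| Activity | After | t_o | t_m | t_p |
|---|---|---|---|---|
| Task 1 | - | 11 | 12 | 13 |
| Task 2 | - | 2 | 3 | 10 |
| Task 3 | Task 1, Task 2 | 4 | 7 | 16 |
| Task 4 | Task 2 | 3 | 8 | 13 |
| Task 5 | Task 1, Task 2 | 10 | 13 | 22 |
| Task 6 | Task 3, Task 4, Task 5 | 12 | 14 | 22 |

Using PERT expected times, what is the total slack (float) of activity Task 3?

te_Task 1 = (11 + 4·12 + 13)/6 = 72/6 = 12
te_Task 2 = (2 + 4·3 + 10)/6 = 24/6 = 4
te_Task 3 = (4 + 4·7 + 16)/6 = 48/6 = 8
te_Task 4 = (3 + 4·8 + 13)/6 = 48/6 = 8
te_Task 5 = (10 + 4·13 + 22)/6 = 84/6 = 14
te_Task 6 = (12 + 4·14 + 22)/6 = 90/6 = 15

Forward pass:
ES_Task 1 = 0; EF_Task 1 = 12
ES_Task 2 = 0; EF_Task 2 = 4
ES_Task 3 = max(EF_Task 1=12, EF_Task 2=4) = 12; EF_Task 3 = 12+8 = 20
ES_Task 4 = 4; EF_Task 4 = 4+8 = 12
ES_Task 5 = max(EF_Task 1=12, EF_Task 2=4) = 12; EF_Task 5 = 12+14 = 26
ES_Task 6 = max(EF_Task 3=20, EF_Task 4=12, EF_Task 5=26) = 26; EF_Task 6 = 26+15 = 41
Expected project duration μ = 41 days. Critical path: Task 1 → Task 5 → Task 6.

Backward pass:
LF_Task 6 = 41; LS_Task 6 = 41−15 = 26
LF_Task 5 = LS_Task 6 = 26; LS_Task 5 = 26−14 = 12
LF_Task 4 = LS_Task 6 = 26; LS_Task 4 = 26−8 = 18
LF_Task 3 = LS_Task 6 = 26; LS_Task 3 = 26−8 = 18
LF_Task 2 = min(LS_Task 3=18, LS_Task 4=18, LS_Task 5=12) = 12; LS_Task 2 = 12−4 = 8
LF_Task 1 = min(LS_Task 3=18, LS_Task 5=12) = 12; LS_Task 1 = 12−12 = 0
Slack_Task 3 = LS_Task 3 − ES_Task 3 = 18 − 12 = 6

6 days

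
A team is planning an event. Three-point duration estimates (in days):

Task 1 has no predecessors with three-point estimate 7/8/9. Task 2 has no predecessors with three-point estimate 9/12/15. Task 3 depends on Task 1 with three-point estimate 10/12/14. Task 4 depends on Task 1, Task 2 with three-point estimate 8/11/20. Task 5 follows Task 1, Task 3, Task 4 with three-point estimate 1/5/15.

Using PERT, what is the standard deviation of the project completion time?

3.23 days

te_Task 1 = (7 + 4·8 + 9)/6 = 48/6 = 8; σ²_Task 1 = ((9−7)/6)² = 0.111
te_Task 2 = (9 + 4·12 + 15)/6 = 72/6 = 12; σ²_Task 2 = ((15−9)/6)² = 1.000
te_Task 3 = (10 + 4·12 + 14)/6 = 72/6 = 12; σ²_Task 3 = ((14−10)/6)² = 0.444
te_Task 4 = (8 + 4·11 + 20)/6 = 72/6 = 12; σ²_Task 4 = ((20−8)/6)² = 4.000
te_Task 5 = (1 + 4·5 + 15)/6 = 36/6 = 6; σ²_Task 5 = ((15−1)/6)² = 5.444

Forward pass:
ES_Task 1 = 0; EF_Task 1 = 8
ES_Task 2 = 0; EF_Task 2 = 12
ES_Task 3 = 8; EF_Task 3 = 8+12 = 20
ES_Task 4 = max(EF_Task 1=8, EF_Task 2=12) = 12; EF_Task 4 = 12+12 = 24
ES_Task 5 = max(EF_Task 1=8, EF_Task 3=20, EF_Task 4=24) = 24; EF_Task 5 = 24+6 = 30
Expected project duration μ = 30 days. Critical path: Task 2 → Task 4 → Task 5.

Variance along critical path = 1.000 + 4.000 + 5.444 = 10.444
σ = √10.444 = 3.232 days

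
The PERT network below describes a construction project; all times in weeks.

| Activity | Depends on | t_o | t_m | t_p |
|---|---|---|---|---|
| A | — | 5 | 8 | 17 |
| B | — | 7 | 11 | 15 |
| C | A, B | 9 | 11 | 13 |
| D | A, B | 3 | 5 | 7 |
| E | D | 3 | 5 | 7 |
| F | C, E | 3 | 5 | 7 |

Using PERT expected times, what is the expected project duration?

te_A = (5 + 4·8 + 17)/6 = 54/6 = 9
te_B = (7 + 4·11 + 15)/6 = 66/6 = 11
te_C = (9 + 4·11 + 13)/6 = 66/6 = 11
te_D = (3 + 4·5 + 7)/6 = 30/6 = 5
te_E = (3 + 4·5 + 7)/6 = 30/6 = 5
te_F = (3 + 4·5 + 7)/6 = 30/6 = 5

Forward pass:
ES_A = 0; EF_A = 9
ES_B = 0; EF_B = 11
ES_C = max(EF_A=9, EF_B=11) = 11; EF_C = 11+11 = 22
ES_D = max(EF_A=9, EF_B=11) = 11; EF_D = 11+5 = 16
ES_E = 16; EF_E = 16+5 = 21
ES_F = max(EF_C=22, EF_E=21) = 22; EF_F = 22+5 = 27
Expected project duration μ = 27 weeks. Critical path: B → C → F.

27 weeks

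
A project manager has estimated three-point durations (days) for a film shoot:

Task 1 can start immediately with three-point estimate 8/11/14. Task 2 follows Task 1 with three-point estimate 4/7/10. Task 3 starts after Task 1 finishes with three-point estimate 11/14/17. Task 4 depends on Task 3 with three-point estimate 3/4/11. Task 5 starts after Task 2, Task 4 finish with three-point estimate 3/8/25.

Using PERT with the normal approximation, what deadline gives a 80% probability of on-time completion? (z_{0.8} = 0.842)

43.5 days

te_Task 1 = (8 + 4·11 + 14)/6 = 66/6 = 11; σ²_Task 1 = ((14−8)/6)² = 1.000
te_Task 2 = (4 + 4·7 + 10)/6 = 42/6 = 7; σ²_Task 2 = ((10−4)/6)² = 1.000
te_Task 3 = (11 + 4·14 + 17)/6 = 84/6 = 14; σ²_Task 3 = ((17−11)/6)² = 1.000
te_Task 4 = (3 + 4·4 + 11)/6 = 30/6 = 5; σ²_Task 4 = ((11−3)/6)² = 1.778
te_Task 5 = (3 + 4·8 + 25)/6 = 60/6 = 10; σ²_Task 5 = ((25−3)/6)² = 13.444

Forward pass:
ES_Task 1 = 0; EF_Task 1 = 11
ES_Task 2 = 11; EF_Task 2 = 11+7 = 18
ES_Task 3 = 11; EF_Task 3 = 11+14 = 25
ES_Task 4 = 25; EF_Task 4 = 25+5 = 30
ES_Task 5 = max(EF_Task 2=18, EF_Task 4=30) = 30; EF_Task 5 = 30+10 = 40
Expected project duration μ = 40 days. Critical path: Task 1 → Task 3 → Task 4 → Task 5.

Variance along critical path = 1.000 + 1.000 + 1.778 + 13.444 = 17.222; σ = 4.150 days.
D = μ + z·σ = 40 + 0.842·4.150 = 43.5 days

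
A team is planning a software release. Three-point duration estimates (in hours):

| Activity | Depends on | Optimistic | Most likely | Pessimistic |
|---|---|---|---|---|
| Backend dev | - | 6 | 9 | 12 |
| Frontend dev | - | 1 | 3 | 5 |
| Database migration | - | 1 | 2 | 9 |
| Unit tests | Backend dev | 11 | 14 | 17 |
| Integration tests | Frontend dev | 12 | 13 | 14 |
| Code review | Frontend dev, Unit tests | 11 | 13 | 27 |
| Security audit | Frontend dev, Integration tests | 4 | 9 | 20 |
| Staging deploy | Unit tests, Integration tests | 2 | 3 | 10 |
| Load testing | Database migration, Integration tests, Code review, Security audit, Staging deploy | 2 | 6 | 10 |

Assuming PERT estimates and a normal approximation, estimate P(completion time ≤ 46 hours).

0.728

te_Backend dev = (6 + 4·9 + 12)/6 = 54/6 = 9; σ²_Backend dev = ((12−6)/6)² = 1.000
te_Frontend dev = (1 + 4·3 + 5)/6 = 18/6 = 3; σ²_Frontend dev = ((5−1)/6)² = 0.444
te_Database migration = (1 + 4·2 + 9)/6 = 18/6 = 3; σ²_Database migration = ((9−1)/6)² = 1.778
te_Unit tests = (11 + 4·14 + 17)/6 = 84/6 = 14; σ²_Unit tests = ((17−11)/6)² = 1.000
te_Integration tests = (12 + 4·13 + 14)/6 = 78/6 = 13; σ²_Integration tests = ((14−12)/6)² = 0.111
te_Code review = (11 + 4·13 + 27)/6 = 90/6 = 15; σ²_Code review = ((27−11)/6)² = 7.111
te_Security audit = (4 + 4·9 + 20)/6 = 60/6 = 10; σ²_Security audit = ((20−4)/6)² = 7.111
te_Staging deploy = (2 + 4·3 + 10)/6 = 24/6 = 4; σ²_Staging deploy = ((10−2)/6)² = 1.778
te_Load testing = (2 + 4·6 + 10)/6 = 36/6 = 6; σ²_Load testing = ((10−2)/6)² = 1.778

Forward pass:
ES_Backend dev = 0; EF_Backend dev = 9
ES_Frontend dev = 0; EF_Frontend dev = 3
ES_Database migration = 0; EF_Database migration = 3
ES_Unit tests = 9; EF_Unit tests = 9+14 = 23
ES_Integration tests = 3; EF_Integration tests = 3+13 = 16
ES_Code review = max(EF_Frontend dev=3, EF_Unit tests=23) = 23; EF_Code review = 23+15 = 38
ES_Security audit = max(EF_Frontend dev=3, EF_Integration tests=16) = 16; EF_Security audit = 16+10 = 26
ES_Staging deploy = max(EF_Unit tests=23, EF_Integration tests=16) = 23; EF_Staging deploy = 23+4 = 27
ES_Load testing = max(EF_Database migration=3, EF_Integration tests=16, EF_Code review=38, EF_Security audit=26, EF_Staging deploy=27) = 38; EF_Load testing = 38+6 = 44
Expected project duration μ = 44 hours. Critical path: Backend dev → Unit tests → Code review → Load testing.

Variance along critical path = 1.000 + 1.000 + 7.111 + 1.778 = 10.889; σ = √10.889 = 3.300 hours.
Z = (46 − 44) / 3.300 = 0.606
P(T ≤ 46) = Φ(0.606) ≈ 0.728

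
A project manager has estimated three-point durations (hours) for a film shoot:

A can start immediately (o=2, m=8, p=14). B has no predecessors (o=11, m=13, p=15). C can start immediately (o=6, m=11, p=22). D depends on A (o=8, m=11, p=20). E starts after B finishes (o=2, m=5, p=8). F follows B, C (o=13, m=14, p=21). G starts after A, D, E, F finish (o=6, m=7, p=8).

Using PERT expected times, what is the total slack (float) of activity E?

te_A = (2 + 4·8 + 14)/6 = 48/6 = 8
te_B = (11 + 4·13 + 15)/6 = 78/6 = 13
te_C = (6 + 4·11 + 22)/6 = 72/6 = 12
te_D = (8 + 4·11 + 20)/6 = 72/6 = 12
te_E = (2 + 4·5 + 8)/6 = 30/6 = 5
te_F = (13 + 4·14 + 21)/6 = 90/6 = 15
te_G = (6 + 4·7 + 8)/6 = 42/6 = 7

Forward pass:
ES_A = 0; EF_A = 8
ES_B = 0; EF_B = 13
ES_C = 0; EF_C = 12
ES_D = 8; EF_D = 8+12 = 20
ES_E = 13; EF_E = 13+5 = 18
ES_F = max(EF_B=13, EF_C=12) = 13; EF_F = 13+15 = 28
ES_G = max(EF_A=8, EF_D=20, EF_E=18, EF_F=28) = 28; EF_G = 28+7 = 35
Expected project duration μ = 35 hours. Critical path: B → F → G.

Backward pass:
LF_G = 35; LS_G = 35−7 = 28
LF_F = LS_G = 28; LS_F = 28−15 = 13
LF_E = LS_G = 28; LS_E = 28−5 = 23
LF_D = LS_G = 28; LS_D = 28−12 = 16
LF_C = LS_F = 13; LS_C = 13−12 = 1
LF_B = min(LS_E=23, LS_F=13) = 13; LS_B = 13−13 = 0
LF_A = min(LS_D=16, LS_G=28) = 16; LS_A = 16−8 = 8
Slack_E = LS_E − ES_E = 23 − 13 = 10

10 hours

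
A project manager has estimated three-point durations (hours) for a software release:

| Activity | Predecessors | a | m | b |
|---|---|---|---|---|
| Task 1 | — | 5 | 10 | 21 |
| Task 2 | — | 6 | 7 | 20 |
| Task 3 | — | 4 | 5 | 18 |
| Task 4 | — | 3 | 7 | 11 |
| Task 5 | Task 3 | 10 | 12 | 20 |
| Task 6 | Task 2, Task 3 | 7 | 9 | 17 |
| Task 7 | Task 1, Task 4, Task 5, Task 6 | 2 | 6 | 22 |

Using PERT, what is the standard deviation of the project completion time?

te_Task 1 = (5 + 4·10 + 21)/6 = 66/6 = 11; σ²_Task 1 = ((21−5)/6)² = 7.111
te_Task 2 = (6 + 4·7 + 20)/6 = 54/6 = 9; σ²_Task 2 = ((20−6)/6)² = 5.444
te_Task 3 = (4 + 4·5 + 18)/6 = 42/6 = 7; σ²_Task 3 = ((18−4)/6)² = 5.444
te_Task 4 = (3 + 4·7 + 11)/6 = 42/6 = 7; σ²_Task 4 = ((11−3)/6)² = 1.778
te_Task 5 = (10 + 4·12 + 20)/6 = 78/6 = 13; σ²_Task 5 = ((20−10)/6)² = 2.778
te_Task 6 = (7 + 4·9 + 17)/6 = 60/6 = 10; σ²_Task 6 = ((17−7)/6)² = 2.778
te_Task 7 = (2 + 4·6 + 22)/6 = 48/6 = 8; σ²_Task 7 = ((22−2)/6)² = 11.111

Forward pass:
ES_Task 1 = 0; EF_Task 1 = 11
ES_Task 2 = 0; EF_Task 2 = 9
ES_Task 3 = 0; EF_Task 3 = 7
ES_Task 4 = 0; EF_Task 4 = 7
ES_Task 5 = 7; EF_Task 5 = 7+13 = 20
ES_Task 6 = max(EF_Task 2=9, EF_Task 3=7) = 9; EF_Task 6 = 9+10 = 19
ES_Task 7 = max(EF_Task 1=11, EF_Task 4=7, EF_Task 5=20, EF_Task 6=19) = 20; EF_Task 7 = 20+8 = 28
Expected project duration μ = 28 hours. Critical path: Task 3 → Task 5 → Task 7.

Variance along critical path = 5.444 + 2.778 + 11.111 = 19.333
σ = √19.333 = 4.397 hours

4.40 hours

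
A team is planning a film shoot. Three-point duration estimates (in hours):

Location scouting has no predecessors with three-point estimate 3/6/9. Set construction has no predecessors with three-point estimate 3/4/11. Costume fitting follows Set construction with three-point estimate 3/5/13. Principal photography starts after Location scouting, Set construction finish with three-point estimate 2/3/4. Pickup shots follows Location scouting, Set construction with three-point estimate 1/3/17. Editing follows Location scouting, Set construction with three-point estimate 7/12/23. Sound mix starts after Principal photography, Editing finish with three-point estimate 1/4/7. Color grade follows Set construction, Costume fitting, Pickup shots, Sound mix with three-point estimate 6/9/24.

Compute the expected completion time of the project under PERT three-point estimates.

te_Location scouting = (3 + 4·6 + 9)/6 = 36/6 = 6
te_Set construction = (3 + 4·4 + 11)/6 = 30/6 = 5
te_Costume fitting = (3 + 4·5 + 13)/6 = 36/6 = 6
te_Principal photography = (2 + 4·3 + 4)/6 = 18/6 = 3
te_Pickup shots = (1 + 4·3 + 17)/6 = 30/6 = 5
te_Editing = (7 + 4·12 + 23)/6 = 78/6 = 13
te_Sound mix = (1 + 4·4 + 7)/6 = 24/6 = 4
te_Color grade = (6 + 4·9 + 24)/6 = 66/6 = 11

Forward pass:
ES_Location scouting = 0; EF_Location scouting = 6
ES_Set construction = 0; EF_Set construction = 5
ES_Costume fitting = 5; EF_Costume fitting = 5+6 = 11
ES_Principal photography = max(EF_Location scouting=6, EF_Set construction=5) = 6; EF_Principal photography = 6+3 = 9
ES_Pickup shots = max(EF_Location scouting=6, EF_Set construction=5) = 6; EF_Pickup shots = 6+5 = 11
ES_Editing = max(EF_Location scouting=6, EF_Set construction=5) = 6; EF_Editing = 6+13 = 19
ES_Sound mix = max(EF_Principal photography=9, EF_Editing=19) = 19; EF_Sound mix = 19+4 = 23
ES_Color grade = max(EF_Set construction=5, EF_Costume fitting=11, EF_Pickup shots=11, EF_Sound mix=23) = 23; EF_Color grade = 23+11 = 34
Expected project duration μ = 34 hours. Critical path: Location scouting → Editing → Sound mix → Color grade.

34 hours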